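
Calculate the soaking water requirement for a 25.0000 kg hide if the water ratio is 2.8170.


Formula: Water = hide_weight * ratio
Substituting: Water = 25.0000 * 2.8170
Result: 70.4250 kg


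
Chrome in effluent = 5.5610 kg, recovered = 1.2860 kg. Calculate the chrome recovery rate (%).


Formula: Recovery = recovered / input * 100
Substituting: Recovery = 1.2860 / 5.5610 * 100
Result: 23.1253 %


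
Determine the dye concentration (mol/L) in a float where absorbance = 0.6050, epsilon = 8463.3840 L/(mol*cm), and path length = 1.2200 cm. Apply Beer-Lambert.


Formula: c = A / (epsilon * l)
Substituting: c = 0.6050 / (8463.3840 * 1.2200)
Result: 5.8594e-05 mol/L


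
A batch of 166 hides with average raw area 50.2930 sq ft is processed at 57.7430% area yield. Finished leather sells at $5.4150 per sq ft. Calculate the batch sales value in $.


Raw_total = N * avg_area = 166 * 50.2930 = 8348.6380 sq ft
Finished = Raw_total * yield / 100 = 8348.6380 * 57.7430 / 100 = 4820.7540 sq ft
Value = Finished * price = 4820.7540 * 5.4150 = 26104.3831 $


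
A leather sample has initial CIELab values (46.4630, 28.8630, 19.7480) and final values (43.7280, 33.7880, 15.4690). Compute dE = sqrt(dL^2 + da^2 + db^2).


dL = -2.7350, da = 4.9250, db = -4.2790
dE = sqrt((-2.7350)^2 + 4.9250^2 + (-4.2790)^2) = 7.0743


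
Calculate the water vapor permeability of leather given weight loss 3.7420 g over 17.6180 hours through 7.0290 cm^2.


Formula: WVP = loss / (area * time)
Substituting: WVP = 3.7420 / (7.0290 * 17.6180)
Result: 0.0302172 g/(cm^2*hr)


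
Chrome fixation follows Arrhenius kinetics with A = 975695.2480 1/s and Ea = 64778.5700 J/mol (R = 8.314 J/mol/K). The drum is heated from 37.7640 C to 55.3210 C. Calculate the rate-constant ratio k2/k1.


T1 = 37.7640 + 273.15 = 310.9140 K; T2 = 55.3210 + 273.15 = 328.4710 K
k1 = A * exp(-Ea/(R*T1)) = 975695.2480 * exp(-64778.5700/(8.314*310.9140)) = 1.2761e-05 1/s
k2 = A * exp(-Ea/(R*T2)) = 975695.2480 * exp(-64778.5700/(8.314*328.4710)) = 4.8710e-05 1/s
k2/k1 = 4.8710e-05 / 1.2761e-05 = 3.8170


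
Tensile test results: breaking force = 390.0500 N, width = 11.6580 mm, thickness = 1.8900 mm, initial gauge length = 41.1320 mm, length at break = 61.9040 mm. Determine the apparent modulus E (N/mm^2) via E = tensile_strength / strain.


TS = F / (w * t) = 390.0500 / (11.6580 * 1.8900) = 17.7025 N/mm^2
strain = (Lf - L0) / L0 = (61.9040 - 41.1320) / 41.1320 = 0.5050
E = TS / strain = 17.7025 / 0.5050 = 35.0539 N/mm^2


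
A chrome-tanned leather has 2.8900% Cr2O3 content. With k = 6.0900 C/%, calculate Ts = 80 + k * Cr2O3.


Formula: Ts = 80 + k * Cr2O3
Substituting: Ts = 80 + 6.0900 * 2.8900
Result: 97.6001 C


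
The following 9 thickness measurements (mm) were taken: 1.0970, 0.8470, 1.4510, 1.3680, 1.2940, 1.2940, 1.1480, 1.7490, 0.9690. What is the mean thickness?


Formula: Average = sum / n
Substituting: Average = 11.2170 / 9
Result: 1.2463 mm


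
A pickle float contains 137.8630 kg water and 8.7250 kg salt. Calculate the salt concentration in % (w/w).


Formula: Conc = salt / (water + salt) * 100
Substituting: Conc = 8.7250 / (137.8630 + 8.7250) * 100
Result: 5.9521 %


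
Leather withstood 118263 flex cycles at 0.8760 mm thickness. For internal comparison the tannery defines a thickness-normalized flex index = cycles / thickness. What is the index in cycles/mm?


Formula: Index = cycles / thickness
Substituting: Index = 118263 / 0.8760
Result: 135003.4247 cycles/mm


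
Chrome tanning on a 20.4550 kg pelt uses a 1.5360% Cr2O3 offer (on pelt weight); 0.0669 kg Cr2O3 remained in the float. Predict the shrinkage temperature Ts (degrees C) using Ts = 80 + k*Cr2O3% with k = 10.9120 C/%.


Offered = pelt * offer_pct / 100 = 20.4550 * 1.5360 / 100 = 0.3142 kg
Uptake = offered - residual = 0.3142 - 0.0669 = 0.2473 kg
Cr2O3% on pelt = uptake / pelt * 100 = 0.2473 / 20.4550 * 100 = 1.2089 %
Ts = 80 + k * Cr2O3% = 80 + 10.9120 * 1.2089 = 93.1920 C


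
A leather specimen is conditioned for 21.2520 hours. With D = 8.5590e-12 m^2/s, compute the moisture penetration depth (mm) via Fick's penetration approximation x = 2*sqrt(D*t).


t = 21.2520 hr * 3600 = 76507.2000 s
D * t = 8.5590e-12 * 76507.2000 = 6.5483e-07
x = 2 * sqrt(D*t) = 2 * sqrt(6.5483e-07) = 0.00161843 m = 1.6184 mm


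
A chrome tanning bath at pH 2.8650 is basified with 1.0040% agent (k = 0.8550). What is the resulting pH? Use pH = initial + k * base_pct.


Formula: pH_final = pH_initial + k * base_pct
Substituting: pH_final = 2.8650 + 0.8550 * 1.0040
Result: 3.7234


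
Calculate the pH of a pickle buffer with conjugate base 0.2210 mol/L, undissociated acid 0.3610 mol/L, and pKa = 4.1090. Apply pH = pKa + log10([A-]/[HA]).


ratio = [A-] / [HA] = 0.2210 / 0.3610 = 0.6122
log10(ratio) = -0.2131
pH = pKa + log10(ratio) = 4.1090 - 0.2131 = 3.8959


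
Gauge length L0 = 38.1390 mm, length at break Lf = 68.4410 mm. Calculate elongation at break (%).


Formula: Elongation = (Lf - L0) / L0 * 100
Substituting: Elongation = (68.4410 - 38.1390) / 38.1390 * 100
Result: 79.4515 %


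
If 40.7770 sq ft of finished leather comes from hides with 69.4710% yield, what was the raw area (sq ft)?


Formula: raw = finished * 100 / yield
Substituting: raw = 40.7770 * 100 / 69.4710
Result: 58.6964 sq ft


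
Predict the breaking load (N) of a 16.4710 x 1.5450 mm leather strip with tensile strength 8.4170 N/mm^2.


Formula: F = TS * w * t
Substituting: F = 8.4170 * 16.4710 * 1.5450
Result: 214.1932 N


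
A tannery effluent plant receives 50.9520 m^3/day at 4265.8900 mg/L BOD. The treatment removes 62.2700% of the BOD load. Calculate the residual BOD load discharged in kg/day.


Load_in = volume * conc / 1000 = 50.9520 * 4265.8900 / 1000 = 217.3556 kg/day
Removed = Load_in * eff / 100 = 217.3556 * 62.2700 / 100 = 135.3473 kg/day
Load_out = Load_in - Removed = 217.3556 - 135.3473 = 82.0083 kg/day


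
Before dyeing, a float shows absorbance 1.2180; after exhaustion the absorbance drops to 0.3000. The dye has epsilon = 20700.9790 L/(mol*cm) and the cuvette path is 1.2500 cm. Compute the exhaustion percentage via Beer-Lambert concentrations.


c_initial = A_i / (epsilon * l) = 1.2180 / (20700.9790 * 1.2500) = 4.7070e-05 mol/L
c_final = A_f / (epsilon * l) = 0.3000 / (20700.9790 * 1.2500) = 1.1594e-05 mol/L
Exhaustion = (c_initial - c_final) / c_initial * 100 = (4.7070e-05 - 1.1594e-05) / 4.7070e-05 * 100 = 75.3695 %


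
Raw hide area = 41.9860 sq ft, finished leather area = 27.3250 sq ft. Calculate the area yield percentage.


Formula: Yield = finished / raw * 100
Substituting: Yield = 27.3250 / 41.9860 * 100
Result: 65.0812 %


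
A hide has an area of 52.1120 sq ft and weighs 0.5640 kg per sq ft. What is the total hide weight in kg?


Formula: Weight = area * weight_per_sqft
Substituting: Weight = 52.1120 * 0.5640
Result: 29.3912 kg


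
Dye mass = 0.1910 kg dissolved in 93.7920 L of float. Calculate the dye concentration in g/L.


Formula: Conc = dye_mass(kg) / volume(L) * 1000
Substituting: Conc = 0.1910 / 93.7920 * 1000
Result: 2.0364 g/L


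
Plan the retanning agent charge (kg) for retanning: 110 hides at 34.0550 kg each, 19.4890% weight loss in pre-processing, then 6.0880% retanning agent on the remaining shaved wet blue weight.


Total_raw = N * avg_wt = 110 * 34.0550 = 3746.0500 kg
Substrate = Total_raw * (1 - loss/100) = 3746.0500 * (1 - 19.4890/100) = 3015.9823 kg
Retan = Substrate * pct / 100 = 3015.9823 * 6.0880 / 100 = 183.6130 kg


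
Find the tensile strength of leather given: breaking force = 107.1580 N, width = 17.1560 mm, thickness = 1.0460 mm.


Formula: TS = force / (width * thickness)
Substituting: TS = 107.1580 / (17.1560 * 1.0460)
Result: 5.9714 N/mm^2


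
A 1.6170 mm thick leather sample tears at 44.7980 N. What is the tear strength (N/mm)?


Formula: Tear strength = force / thickness
Substituting: Tear strength = 44.7980 / 1.6170
Result: 27.7044 N/mm


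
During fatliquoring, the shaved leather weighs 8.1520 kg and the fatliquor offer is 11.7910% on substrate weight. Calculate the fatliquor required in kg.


Formula: Fat = substrate * pct / 100
Substituting: Fat = 8.1520 * 11.7910 / 100
Result: 0.9612 kg


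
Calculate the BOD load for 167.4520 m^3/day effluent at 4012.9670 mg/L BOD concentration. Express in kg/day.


Formula: BOD_load = volume * conc / 1000
Substituting: BOD_load = 167.4520 * 4012.9670 / 1000
Result: 671.9794 kg/day


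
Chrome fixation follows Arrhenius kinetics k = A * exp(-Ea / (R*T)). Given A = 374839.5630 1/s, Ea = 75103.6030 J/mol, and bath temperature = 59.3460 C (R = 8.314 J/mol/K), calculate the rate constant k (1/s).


T_K = T_C + 273.15 = 59.3460 + 273.15 = 332.4960 K
exponent = -Ea / (R * T_K) = -75103.6030 / (8.314 * 332.4960) = -27.1684
k = A * exp(exponent) = 374839.5630 * exp(-27.1684) = 5.9532e-07 1/s


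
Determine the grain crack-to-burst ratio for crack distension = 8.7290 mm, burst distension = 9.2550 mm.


Formula: Ratio = crack / burst
Substituting: Ratio = 8.7290 / 9.2550
Result: 0.9432


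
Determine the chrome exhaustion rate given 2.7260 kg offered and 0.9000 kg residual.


Formula: Uptake = (offered - residual) / offered * 100
Substituting: Uptake = (2.7260 - 0.9000) / 2.7260 * 100
Result: 66.9846 %


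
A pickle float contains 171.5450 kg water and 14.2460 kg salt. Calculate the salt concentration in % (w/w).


Formula: Conc = salt / (water + salt) * 100
Substituting: Conc = 14.2460 / (171.5450 + 14.2460) * 100
Result: 7.6678 %


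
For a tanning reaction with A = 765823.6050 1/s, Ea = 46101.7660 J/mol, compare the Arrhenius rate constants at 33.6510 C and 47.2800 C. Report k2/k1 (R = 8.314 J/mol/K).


T1 = 33.6510 + 273.15 = 306.8010 K; T2 = 47.2800 + 273.15 = 320.4300 K
k1 = A * exp(-Ea/(R*T1)) = 765823.6050 * exp(-46101.7660/(8.314*306.8010)) = 0.0108331 1/s
k2 = A * exp(-Ea/(R*T2)) = 765823.6050 * exp(-46101.7660/(8.314*320.4300)) = 0.0233676 1/s
k2/k1 = 0.0233676 / 0.0108331 = 2.1571


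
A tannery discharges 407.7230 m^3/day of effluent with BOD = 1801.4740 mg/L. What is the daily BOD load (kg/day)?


Formula: BOD_load = volume * conc / 1000
Substituting: BOD_load = 407.7230 * 1801.4740 / 1000
Result: 734.5024 kg/day


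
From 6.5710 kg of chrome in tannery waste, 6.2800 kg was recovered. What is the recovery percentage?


Formula: Recovery = recovered / input * 100
Substituting: Recovery = 6.2800 / 6.5710 * 100
Result: 95.5715 %


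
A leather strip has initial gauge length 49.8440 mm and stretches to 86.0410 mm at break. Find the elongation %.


Formula: Elongation = (Lf - L0) / L0 * 100
Substituting: Elongation = (86.0410 - 49.8440) / 49.8440 * 100
Result: 72.6206 %


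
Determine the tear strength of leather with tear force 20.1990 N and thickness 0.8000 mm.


Formula: Tear strength = force / thickness
Substituting: Tear strength = 20.1990 / 0.8000
Result: 25.2488 N/mm


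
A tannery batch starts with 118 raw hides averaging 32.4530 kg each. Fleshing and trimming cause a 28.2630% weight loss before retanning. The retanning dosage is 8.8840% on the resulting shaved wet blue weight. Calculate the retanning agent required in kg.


Total_raw = N * avg_wt = 118 * 32.4530 = 3829.4540 kg
Substrate = Total_raw * (1 - loss/100) = 3829.4540 * (1 - 28.2630/100) = 2747.1354 kg
Retan = Substrate * pct / 100 = 2747.1354 * 8.8840 / 100 = 244.0555 kg


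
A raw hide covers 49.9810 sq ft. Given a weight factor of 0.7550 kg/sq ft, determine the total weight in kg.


Formula: Weight = area * weight_per_sqft
Substituting: Weight = 49.9810 * 0.7550
Result: 37.7357 kg


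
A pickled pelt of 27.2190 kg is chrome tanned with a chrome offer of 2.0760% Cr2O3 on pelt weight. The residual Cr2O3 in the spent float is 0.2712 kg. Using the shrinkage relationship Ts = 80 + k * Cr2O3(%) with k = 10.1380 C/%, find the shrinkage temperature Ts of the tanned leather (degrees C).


Offered = pelt * offer_pct / 100 = 27.2190 * 2.0760 / 100 = 0.5651 kg
Uptake = offered - residual = 0.5651 - 0.2712 = 0.2939 kg
Cr2O3% on pelt = uptake / pelt * 100 = 0.2939 / 27.2190 * 100 = 1.0796 %
Ts = 80 + k * Cr2O3% = 80 + 10.1380 * 1.0796 = 90.9454 C


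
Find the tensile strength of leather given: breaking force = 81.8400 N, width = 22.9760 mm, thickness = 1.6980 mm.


Formula: TS = force / (width * thickness)
Substituting: TS = 81.8400 / (22.9760 * 1.6980)
Result: 2.0977 N/mm^2


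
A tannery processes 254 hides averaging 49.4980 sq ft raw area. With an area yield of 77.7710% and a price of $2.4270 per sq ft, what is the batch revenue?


Raw_total = N * avg_area = 254 * 49.4980 = 12572.4920 sq ft
Finished = Raw_total * yield / 100 = 12572.4920 * 77.7710 / 100 = 9777.7528 sq ft
Value = Finished * price = 9777.7528 * 2.4270 = 23730.6059 $


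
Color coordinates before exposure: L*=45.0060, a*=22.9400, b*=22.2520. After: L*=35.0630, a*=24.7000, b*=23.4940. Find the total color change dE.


dL = -9.9430, da = 1.7600, db = 1.2420
dE = sqrt((-9.9430)^2 + 1.7600^2 + 1.2420^2) = 10.1737


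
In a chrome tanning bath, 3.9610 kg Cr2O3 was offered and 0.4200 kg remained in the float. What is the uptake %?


Formula: Uptake = (offered - residual) / offered * 100
Substituting: Uptake = (3.9610 - 0.4200) / 3.9610 * 100
Result: 89.3966 %


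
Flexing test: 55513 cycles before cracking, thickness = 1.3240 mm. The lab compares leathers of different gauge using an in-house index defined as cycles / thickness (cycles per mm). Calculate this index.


Formula: Index = cycles / thickness
Substituting: Index = 55513 / 1.3240
Result: 41928.2477 cycles/mm


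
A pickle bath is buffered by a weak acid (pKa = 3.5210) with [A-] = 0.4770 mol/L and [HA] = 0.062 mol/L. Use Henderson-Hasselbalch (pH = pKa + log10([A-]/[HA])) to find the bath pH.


ratio = [A-] / [HA] = 0.4770 / 0.062 = 7.6935
log10(ratio) = 0.8861
pH = pKa + log10(ratio) = 3.5210 + 0.8861 = 4.4071


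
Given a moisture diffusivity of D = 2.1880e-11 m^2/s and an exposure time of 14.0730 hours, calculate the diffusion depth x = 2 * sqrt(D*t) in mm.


t = 14.0730 hr * 3600 = 50662.8000 s
D * t = 2.1880e-11 * 50662.8000 = 1.1085e-06
x = 2 * sqrt(D*t) = 2 * sqrt(1.1085e-06) = 0.00210571 m = 2.1057 mm


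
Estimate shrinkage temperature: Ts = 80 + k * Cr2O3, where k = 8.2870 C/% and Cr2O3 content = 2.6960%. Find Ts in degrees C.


Formula: Ts = 80 + k * Cr2O3
Substituting: Ts = 80 + 8.2870 * 2.6960
Result: 102.3418 C


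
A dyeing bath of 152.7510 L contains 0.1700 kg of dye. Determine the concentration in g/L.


Formula: Conc = dye_mass(kg) / volume(L) * 1000
Substituting: Conc = 0.1700 / 152.7510 * 1000
Result: 1.1129 g/L


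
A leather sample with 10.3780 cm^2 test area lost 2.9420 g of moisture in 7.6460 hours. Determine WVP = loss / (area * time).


Formula: WVP = loss / (area * time)
Substituting: WVP = 2.9420 / (10.3780 * 7.6460)
Result: 0.0370762 g/(cm^2*hr)


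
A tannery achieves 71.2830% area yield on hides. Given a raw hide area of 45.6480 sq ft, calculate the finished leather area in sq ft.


Formula: finished = raw * yield / 100
Substituting: finished = 45.6480 * 71.2830 / 100
Result: 32.5393 sq ft


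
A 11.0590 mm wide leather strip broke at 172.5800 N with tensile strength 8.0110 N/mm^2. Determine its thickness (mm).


Formula: t = F / (TS * w)
Substituting: t = 172.5800 / (8.0110 * 11.0590)
Result: 1.9480 mm


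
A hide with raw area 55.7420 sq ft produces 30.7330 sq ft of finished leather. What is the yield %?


Formula: Yield = finished / raw * 100
Substituting: Yield = 30.7330 / 55.7420 * 100
Result: 55.1344 %


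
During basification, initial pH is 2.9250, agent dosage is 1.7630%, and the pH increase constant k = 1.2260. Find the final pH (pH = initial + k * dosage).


Formula: pH_final = pH_initial + k * base_pct
Substituting: pH_final = 2.9250 + 1.2260 * 1.7630
Result: 5.0864


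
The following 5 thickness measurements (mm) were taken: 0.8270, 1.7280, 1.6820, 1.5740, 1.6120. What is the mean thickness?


Formula: Average = sum / n
Substituting: Average = 7.4230 / 5
Result: 1.4846 mm


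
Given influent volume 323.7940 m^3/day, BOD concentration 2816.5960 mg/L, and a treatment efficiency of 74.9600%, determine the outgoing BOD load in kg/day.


Load_in = volume * conc / 1000 = 323.7940 * 2816.5960 / 1000 = 911.9969 kg/day
Removed = Load_in * eff / 100 = 911.9969 * 74.9600 / 100 = 683.6329 kg/day
Load_out = Load_in - Removed = 911.9969 - 683.6329 = 228.3640 kg/day


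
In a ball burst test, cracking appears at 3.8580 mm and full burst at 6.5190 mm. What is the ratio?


Formula: Ratio = crack / burst
Substituting: Ratio = 3.8580 / 6.5190
Result: 0.5918


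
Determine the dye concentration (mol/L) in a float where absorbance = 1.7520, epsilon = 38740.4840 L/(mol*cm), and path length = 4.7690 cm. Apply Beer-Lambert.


Formula: c = A / (epsilon * l)
Substituting: c = 1.7520 / (38740.4840 * 4.7690)
Result: 9.4829e-06 mol/L


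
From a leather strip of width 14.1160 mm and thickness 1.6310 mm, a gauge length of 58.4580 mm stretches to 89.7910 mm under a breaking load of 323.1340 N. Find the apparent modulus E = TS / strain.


TS = F / (w * t) = 323.1340 / (14.1160 * 1.6310) = 14.0351 N/mm^2
strain = (Lf - L0) / L0 = (89.7910 - 58.4580) / 58.4580 = 0.5360
E = TS / strain = 14.0351 / 0.5360 = 26.1854 N/mm^2


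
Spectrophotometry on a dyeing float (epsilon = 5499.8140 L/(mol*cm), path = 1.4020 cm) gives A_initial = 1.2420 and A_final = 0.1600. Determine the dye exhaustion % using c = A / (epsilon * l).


c_initial = A_i / (epsilon * l) = 1.2420 / (5499.8140 * 1.4020) = 1.6107e-04 mol/L
c_final = A_f / (epsilon * l) = 0.1600 / (5499.8140 * 1.4020) = 2.0750e-05 mol/L
Exhaustion = (c_initial - c_final) / c_initial * 100 = (1.6107e-04 - 2.0750e-05) / 1.6107e-04 * 100 = 87.1176 %


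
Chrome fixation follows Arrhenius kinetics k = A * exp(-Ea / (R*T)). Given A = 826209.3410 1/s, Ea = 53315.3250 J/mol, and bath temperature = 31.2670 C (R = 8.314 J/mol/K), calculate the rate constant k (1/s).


T_K = T_C + 273.15 = 31.2670 + 273.15 = 304.4170 K
exponent = -Ea / (R * T_K) = -53315.3250 / (8.314 * 304.4170) = -21.0656
k = A * exp(exponent) = 826209.3410 * exp(-21.0656) = 5.8672e-04 1/s


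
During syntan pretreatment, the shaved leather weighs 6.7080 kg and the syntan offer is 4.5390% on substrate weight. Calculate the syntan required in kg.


Formula: Syntan = substrate * pct / 100
Substituting: Syntan = 6.7080 * 4.5390 / 100
Result: 0.3045 kg


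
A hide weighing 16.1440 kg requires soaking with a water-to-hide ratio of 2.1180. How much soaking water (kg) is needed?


Formula: Water = hide_weight * ratio
Substituting: Water = 16.1440 * 2.1180
Result: 34.1930 kg


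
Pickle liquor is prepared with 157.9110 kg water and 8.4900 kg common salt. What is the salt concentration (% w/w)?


Formula: Conc = salt / (water + salt) * 100
Substituting: Conc = 8.4900 / (157.9110 + 8.4900) * 100
Result: 5.1021 %


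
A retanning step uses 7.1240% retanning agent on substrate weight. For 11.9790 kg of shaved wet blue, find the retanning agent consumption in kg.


Formula: Retan = substrate * pct / 100
Substituting: Retan = 11.9790 * 7.1240 / 100
Result: 0.8534 kg


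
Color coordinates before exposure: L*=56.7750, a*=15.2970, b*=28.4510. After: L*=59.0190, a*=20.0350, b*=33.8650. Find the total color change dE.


dL = 2.2440, da = 4.7380, db = 5.4140
dE = sqrt(2.2440^2 + 4.7380^2 + 5.4140^2) = 7.5363


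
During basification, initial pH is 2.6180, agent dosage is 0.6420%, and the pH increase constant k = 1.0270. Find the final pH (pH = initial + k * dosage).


Formula: pH_final = pH_initial + k * base_pct
Substituting: pH_final = 2.6180 + 1.0270 * 0.6420
Result: 3.2773


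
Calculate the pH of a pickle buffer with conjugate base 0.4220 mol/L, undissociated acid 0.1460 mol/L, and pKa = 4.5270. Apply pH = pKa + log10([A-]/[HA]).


ratio = [A-] / [HA] = 0.4220 / 0.1460 = 2.8904
log10(ratio) = 0.4610
pH = pKa + log10(ratio) = 4.5270 + 0.4610 = 4.9880


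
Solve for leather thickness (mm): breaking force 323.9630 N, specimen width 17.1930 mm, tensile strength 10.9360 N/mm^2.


Formula: t = F / (TS * w)
Substituting: t = 323.9630 / (10.9360 * 17.1930)
Result: 1.7230 mm


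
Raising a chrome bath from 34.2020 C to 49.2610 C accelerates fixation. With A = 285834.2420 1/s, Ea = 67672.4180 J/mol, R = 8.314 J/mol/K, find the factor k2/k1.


T1 = 34.2020 + 273.15 = 307.3520 K; T2 = 49.2610 + 273.15 = 322.4110 K
k1 = A * exp(-Ea/(R*T1)) = 285834.2420 * exp(-67672.4180/(8.314*307.3520)) = 9.0102e-07 1/s
k2 = A * exp(-Ea/(R*T2)) = 285834.2420 * exp(-67672.4180/(8.314*322.4110)) = 3.1041e-06 1/s
k2/k1 = 3.1041e-06 / 9.0102e-07 = 3.4451


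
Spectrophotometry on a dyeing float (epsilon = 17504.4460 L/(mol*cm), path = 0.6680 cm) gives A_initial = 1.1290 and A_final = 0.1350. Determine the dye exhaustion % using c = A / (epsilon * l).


c_initial = A_i / (epsilon * l) = 1.1290 / (17504.4460 * 0.6680) = 9.6554e-05 mol/L
c_final = A_f / (epsilon * l) = 0.1350 / (17504.4460 * 0.6680) = 1.1545e-05 mol/L
Exhaustion = (c_initial - c_final) / c_initial * 100 = (9.6554e-05 - 1.1545e-05) / 9.6554e-05 * 100 = 88.0425 %


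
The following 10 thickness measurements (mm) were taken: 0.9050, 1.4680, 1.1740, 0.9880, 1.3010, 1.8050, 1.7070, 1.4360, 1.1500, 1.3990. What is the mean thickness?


Formula: Average = sum / n
Substituting: Average = 13.3330 / 10
Result: 1.3333 mm


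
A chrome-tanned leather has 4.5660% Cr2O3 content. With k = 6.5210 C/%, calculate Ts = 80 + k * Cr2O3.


Formula: Ts = 80 + k * Cr2O3
Substituting: Ts = 80 + 6.5210 * 4.5660
Result: 109.7749 C


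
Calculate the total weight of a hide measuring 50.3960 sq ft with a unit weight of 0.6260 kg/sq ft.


Formula: Weight = area * weight_per_sqft
Substituting: Weight = 50.3960 * 0.6260
Result: 31.5479 kg


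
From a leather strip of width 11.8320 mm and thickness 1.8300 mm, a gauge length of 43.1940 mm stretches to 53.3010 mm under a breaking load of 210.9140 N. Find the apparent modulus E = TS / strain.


TS = F / (w * t) = 210.9140 / (11.8320 * 1.8300) = 9.7408 N/mm^2
strain = (Lf - L0) / L0 = (53.3010 - 43.1940) / 43.1940 = 0.2340
E = TS / strain = 9.7408 / 0.2340 = 41.6291 N/mm^2


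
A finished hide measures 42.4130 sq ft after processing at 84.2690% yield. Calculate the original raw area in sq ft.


Formula: raw = finished * 100 / yield
Substituting: raw = 42.4130 * 100 / 84.2690
Result: 50.3305 sq ft


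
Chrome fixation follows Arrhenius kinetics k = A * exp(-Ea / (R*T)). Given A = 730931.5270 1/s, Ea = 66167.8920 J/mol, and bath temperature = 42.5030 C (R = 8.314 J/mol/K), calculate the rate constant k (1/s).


T_K = T_C + 273.15 = 42.5030 + 273.15 = 315.6530 K
exponent = -Ea / (R * T_K) = -66167.8920 / (8.314 * 315.6530) = -25.2132
k = A * exp(exponent) = 730931.5270 * exp(-25.2132) = 8.2024e-06 1/s


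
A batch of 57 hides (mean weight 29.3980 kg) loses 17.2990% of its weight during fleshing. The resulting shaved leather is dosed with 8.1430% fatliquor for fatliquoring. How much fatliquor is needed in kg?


Total_raw = N * avg_wt = 57 * 29.3980 = 1675.6860 kg
Substrate = Total_raw * (1 - loss/100) = 1675.6860 * (1 - 17.2990/100) = 1385.8091 kg
Fat = Substrate * pct / 100 = 1385.8091 * 8.1430 / 100 = 112.8464 kg


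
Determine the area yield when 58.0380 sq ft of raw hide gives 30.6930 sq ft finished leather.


Formula: Yield = finished / raw * 100
Substituting: Yield = 30.6930 / 58.0380 * 100
Result: 52.8843 %


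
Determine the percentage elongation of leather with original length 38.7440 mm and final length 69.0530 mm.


Formula: Elongation = (Lf - L0) / L0 * 100
Substituting: Elongation = (69.0530 - 38.7440) / 38.7440 * 100
Result: 78.2289 %


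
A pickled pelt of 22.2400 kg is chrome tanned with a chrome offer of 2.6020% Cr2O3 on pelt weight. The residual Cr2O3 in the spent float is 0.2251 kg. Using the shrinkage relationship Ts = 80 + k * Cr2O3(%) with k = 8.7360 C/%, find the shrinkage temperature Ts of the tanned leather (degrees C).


Offered = pelt * offer_pct / 100 = 22.2400 * 2.6020 / 100 = 0.5787 kg
Uptake = offered - residual = 0.5787 - 0.2251 = 0.3536 kg
Cr2O3% on pelt = uptake / pelt * 100 = 0.3536 / 22.2400 * 100 = 1.5899 %
Ts = 80 + k * Cr2O3% = 80 + 8.7360 * 1.5899 = 93.8890 C


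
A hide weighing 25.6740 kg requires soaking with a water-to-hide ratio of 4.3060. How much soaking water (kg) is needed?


Formula: Water = hide_weight * ratio
Substituting: Water = 25.6740 * 4.3060
Result: 110.5522 kg


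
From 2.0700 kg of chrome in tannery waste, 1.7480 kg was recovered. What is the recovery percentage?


Formula: Recovery = recovered / input * 100
Substituting: Recovery = 1.7480 / 2.0700 * 100
Result: 84.4444 %


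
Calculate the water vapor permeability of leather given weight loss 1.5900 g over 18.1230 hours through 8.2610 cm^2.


Formula: WVP = loss / (area * time)
Substituting: WVP = 1.5900 / (8.2610 * 18.1230)
Result: 0.0106202 g/(cm^2*hr)


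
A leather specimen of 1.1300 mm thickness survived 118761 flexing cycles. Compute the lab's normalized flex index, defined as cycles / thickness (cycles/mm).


Formula: Index = cycles / thickness
Substituting: Index = 118761 / 1.1300
Result: 105098.2301 cycles/mm


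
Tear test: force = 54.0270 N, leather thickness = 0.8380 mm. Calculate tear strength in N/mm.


Formula: Tear strength = force / thickness
Substituting: Tear strength = 54.0270 / 0.8380
Result: 64.4714 N/mm


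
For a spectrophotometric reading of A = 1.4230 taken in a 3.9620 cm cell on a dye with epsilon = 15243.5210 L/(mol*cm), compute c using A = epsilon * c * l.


Formula: c = A / (epsilon * l)
Substituting: c = 1.4230 / (15243.5210 * 3.9620)
Result: 2.3562e-05 mol/L


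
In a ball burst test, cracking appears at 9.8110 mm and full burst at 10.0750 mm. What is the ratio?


Formula: Ratio = crack / burst
Substituting: Ratio = 9.8110 / 10.0750
Result: 0.9738


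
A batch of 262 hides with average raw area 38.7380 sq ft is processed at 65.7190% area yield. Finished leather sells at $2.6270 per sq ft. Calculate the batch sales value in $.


Raw_total = N * avg_area = 262 * 38.7380 = 10149.3560 sq ft
Finished = Raw_total * yield / 100 = 10149.3560 * 65.7190 / 100 = 6670.0553 sq ft
Value = Finished * price = 6670.0553 * 2.6270 = 17522.2352 $


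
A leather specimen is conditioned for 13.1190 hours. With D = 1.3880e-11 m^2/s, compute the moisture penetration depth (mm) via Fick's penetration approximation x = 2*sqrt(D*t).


t = 13.1190 hr * 3600 = 47228.4000 s
D * t = 1.3880e-11 * 47228.4000 = 6.5553e-07
x = 2 * sqrt(D*t) = 2 * sqrt(6.5553e-07) = 0.0016193 m = 1.6193 mm


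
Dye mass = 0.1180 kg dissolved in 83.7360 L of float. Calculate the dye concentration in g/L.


Formula: Conc = dye_mass(kg) / volume(L) * 1000
Substituting: Conc = 0.1180 / 83.7360 * 1000
Result: 1.4092 g/L


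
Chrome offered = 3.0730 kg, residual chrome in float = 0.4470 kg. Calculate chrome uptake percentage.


Formula: Uptake = (offered - residual) / offered * 100
Substituting: Uptake = (3.0730 - 0.4470) / 3.0730 * 100
Result: 85.4540 %


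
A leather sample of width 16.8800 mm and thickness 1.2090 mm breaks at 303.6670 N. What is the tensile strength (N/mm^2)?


Formula: TS = force / (width * thickness)
Substituting: TS = 303.6670 / (16.8800 * 1.2090)
Result: 14.8799 N/mm^2


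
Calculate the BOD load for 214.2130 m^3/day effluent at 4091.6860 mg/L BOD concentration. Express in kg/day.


Formula: BOD_load = volume * conc / 1000
Substituting: BOD_load = 214.2130 * 4091.6860 / 1000
Result: 876.4923 kg/day


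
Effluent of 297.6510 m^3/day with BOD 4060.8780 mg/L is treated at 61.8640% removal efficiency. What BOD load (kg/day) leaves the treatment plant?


Load_in = volume * conc / 1000 = 297.6510 * 4060.8780 / 1000 = 1208.7244 kg/day
Removed = Load_in * eff / 100 = 1208.7244 * 61.8640 / 100 = 747.7653 kg/day
Load_out = Load_in - Removed = 1208.7244 - 747.7653 = 460.9591 kg/day


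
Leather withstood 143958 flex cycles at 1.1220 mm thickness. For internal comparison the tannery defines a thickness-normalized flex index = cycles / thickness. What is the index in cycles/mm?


Formula: Index = cycles / thickness
Substituting: Index = 143958 / 1.1220
Result: 128304.8128 cycles/mm


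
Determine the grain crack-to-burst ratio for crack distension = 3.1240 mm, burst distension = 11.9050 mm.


Formula: Ratio = crack / burst
Substituting: Ratio = 3.1240 / 11.9050
Result: 0.2624


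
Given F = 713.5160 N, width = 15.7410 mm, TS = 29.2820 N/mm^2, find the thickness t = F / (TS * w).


Formula: t = F / (TS * w)
Substituting: t = 713.5160 / (29.2820 * 15.7410)
Result: 1.5480 mm


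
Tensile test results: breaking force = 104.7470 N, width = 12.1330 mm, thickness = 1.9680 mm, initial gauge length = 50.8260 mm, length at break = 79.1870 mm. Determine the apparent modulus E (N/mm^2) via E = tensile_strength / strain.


TS = F / (w * t) = 104.7470 / (12.1330 * 1.9680) = 4.3868 N/mm^2
strain = (Lf - L0) / L0 = (79.1870 - 50.8260) / 50.8260 = 0.5580
E = TS / strain = 4.3868 / 0.5580 = 7.8616 N/mm^2


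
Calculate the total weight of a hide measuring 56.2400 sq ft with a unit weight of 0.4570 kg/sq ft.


Formula: Weight = area * weight_per_sqft
Substituting: Weight = 56.2400 * 0.4570
Result: 25.7017 kg


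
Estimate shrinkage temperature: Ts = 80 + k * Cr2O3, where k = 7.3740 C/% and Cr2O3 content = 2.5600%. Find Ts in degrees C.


Formula: Ts = 80 + k * Cr2O3
Substituting: Ts = 80 + 7.3740 * 2.5600
Result: 98.8774 C


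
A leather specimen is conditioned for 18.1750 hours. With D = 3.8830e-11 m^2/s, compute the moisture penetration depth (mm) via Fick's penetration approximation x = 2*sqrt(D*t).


t = 18.1750 hr * 3600 = 65430.0000 s
D * t = 3.8830e-11 * 65430.0000 = 2.5406e-06
x = 2 * sqrt(D*t) = 2 * sqrt(2.5406e-06) = 0.00318788 m = 3.1879 mm


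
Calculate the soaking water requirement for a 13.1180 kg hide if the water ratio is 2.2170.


Formula: Water = hide_weight * ratio
Substituting: Water = 13.1180 * 2.2170
Result: 29.0826 kg


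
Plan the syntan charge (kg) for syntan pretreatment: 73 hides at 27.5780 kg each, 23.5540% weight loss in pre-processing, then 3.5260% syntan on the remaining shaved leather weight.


Total_raw = N * avg_wt = 73 * 27.5780 = 2013.1940 kg
Substrate = Total_raw * (1 - loss/100) = 2013.1940 * (1 - 23.5540/100) = 1539.0063 kg
Syntan = Substrate * pct / 100 = 1539.0063 * 3.5260 / 100 = 54.2654 kg


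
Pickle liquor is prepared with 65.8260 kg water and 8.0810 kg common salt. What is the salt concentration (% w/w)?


Formula: Conc = salt / (water + salt) * 100
Substituting: Conc = 8.0810 / (65.8260 + 8.0810) * 100
Result: 10.9340 %


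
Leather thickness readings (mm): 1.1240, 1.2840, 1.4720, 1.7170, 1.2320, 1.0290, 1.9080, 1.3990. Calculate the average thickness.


Formula: Average = sum / n
Substituting: Average = 11.1650 / 8
Result: 1.3956 mm


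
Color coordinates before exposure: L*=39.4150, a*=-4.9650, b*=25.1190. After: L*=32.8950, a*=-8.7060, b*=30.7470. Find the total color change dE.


dL = -6.5200, da = -3.7410, db = 5.6280
dE = sqrt((-6.5200)^2 + (-3.7410)^2 + 5.6280^2) = 9.3904


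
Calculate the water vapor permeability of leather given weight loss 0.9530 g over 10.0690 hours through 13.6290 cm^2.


Formula: WVP = loss / (area * time)
Substituting: WVP = 0.9530 / (13.6290 * 10.0690)
Result: 0.00694453 g/(cm^2*hr)


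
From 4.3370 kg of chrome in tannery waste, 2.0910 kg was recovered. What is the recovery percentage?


Formula: Recovery = recovered / input * 100
Substituting: Recovery = 2.0910 / 4.3370 * 100
Result: 48.2131 %


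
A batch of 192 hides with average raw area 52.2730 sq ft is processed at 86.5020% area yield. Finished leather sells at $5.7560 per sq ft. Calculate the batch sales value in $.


Raw_total = N * avg_area = 192 * 52.2730 = 10036.4160 sq ft
Finished = Raw_total * yield / 100 = 10036.4160 * 86.5020 / 100 = 8681.7006 sq ft
Value = Finished * price = 8681.7006 * 5.7560 = 49971.8685 $


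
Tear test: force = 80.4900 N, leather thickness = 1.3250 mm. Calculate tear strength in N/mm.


Formula: Tear strength = force / thickness
Substituting: Tear strength = 80.4900 / 1.3250
Result: 60.7472 N/mm


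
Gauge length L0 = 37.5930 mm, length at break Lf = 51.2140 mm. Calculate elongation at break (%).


Formula: Elongation = (Lf - L0) / L0 * 100
Substituting: Elongation = (51.2140 - 37.5930) / 37.5930 * 100
Result: 36.2328 %


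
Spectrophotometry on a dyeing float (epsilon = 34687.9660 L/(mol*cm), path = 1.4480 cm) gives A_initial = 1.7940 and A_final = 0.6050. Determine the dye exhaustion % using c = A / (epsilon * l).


c_initial = A_i / (epsilon * l) = 1.7940 / (34687.9660 * 1.4480) = 3.5717e-05 mol/L
c_final = A_f / (epsilon * l) = 0.6050 / (34687.9660 * 1.4480) = 1.2045e-05 mol/L
Exhaustion = (c_initial - c_final) / c_initial * 100 = (3.5717e-05 - 1.2045e-05) / 3.5717e-05 * 100 = 66.2765 %


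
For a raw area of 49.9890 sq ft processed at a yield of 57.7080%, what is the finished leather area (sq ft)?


Formula: finished = raw * yield / 100
Substituting: finished = 49.9890 * 57.7080 / 100
Result: 28.8477 sq ft


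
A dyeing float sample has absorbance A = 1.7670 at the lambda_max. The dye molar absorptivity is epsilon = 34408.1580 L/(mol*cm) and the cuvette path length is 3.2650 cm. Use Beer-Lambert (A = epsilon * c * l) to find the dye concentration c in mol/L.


Formula: c = A / (epsilon * l)
Substituting: c = 1.7670 / (34408.1580 * 3.2650)
Result: 1.5729e-05 mol/L


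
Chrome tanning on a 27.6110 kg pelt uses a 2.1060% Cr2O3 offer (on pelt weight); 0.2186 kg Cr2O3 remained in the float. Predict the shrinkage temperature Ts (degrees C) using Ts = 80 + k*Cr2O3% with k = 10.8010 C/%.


Offered = pelt * offer_pct / 100 = 27.6110 * 2.1060 / 100 = 0.5815 kg
Uptake = offered - residual = 0.5815 - 0.2186 = 0.3629 kg
Cr2O3% on pelt = uptake / pelt * 100 = 0.3629 / 27.6110 * 100 = 1.3143 %
Ts = 80 + k * Cr2O3% = 80 + 10.8010 * 1.3143 = 94.1956 C


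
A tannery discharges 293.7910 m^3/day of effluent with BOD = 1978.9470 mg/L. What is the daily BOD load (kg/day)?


Formula: BOD_load = volume * conc / 1000
Substituting: BOD_load = 293.7910 * 1978.9470 / 1000
Result: 581.3968 kg/day


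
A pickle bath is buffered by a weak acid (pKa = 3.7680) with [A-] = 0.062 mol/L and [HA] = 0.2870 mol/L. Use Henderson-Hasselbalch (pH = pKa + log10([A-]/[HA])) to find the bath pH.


ratio = [A-] / [HA] = 0.062 / 0.2870 = 0.2160
log10(ratio) = -0.6655
pH = pKa + log10(ratio) = 3.7680 - 0.6655 = 3.1025


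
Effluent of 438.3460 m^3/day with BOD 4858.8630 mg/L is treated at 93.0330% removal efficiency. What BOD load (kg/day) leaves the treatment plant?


Load_in = volume * conc / 1000 = 438.3460 * 4858.8630 / 1000 = 2129.8632 kg/day
Removed = Load_in * eff / 100 = 2129.8632 * 93.0330 / 100 = 1981.4756 kg/day
Load_out = Load_in - Removed = 2129.8632 - 1981.4756 = 148.3876 kg/day


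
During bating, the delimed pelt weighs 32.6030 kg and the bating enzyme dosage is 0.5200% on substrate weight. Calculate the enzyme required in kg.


Formula: Enzyme = substrate * pct / 100
Substituting: Enzyme = 32.6030 * 0.5200 / 100
Result: 0.1695 kg


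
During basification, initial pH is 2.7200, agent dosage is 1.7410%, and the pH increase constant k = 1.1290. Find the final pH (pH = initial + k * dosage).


Formula: pH_final = pH_initial + k * base_pct
Substituting: pH_final = 2.7200 + 1.1290 * 1.7410
Result: 4.6856


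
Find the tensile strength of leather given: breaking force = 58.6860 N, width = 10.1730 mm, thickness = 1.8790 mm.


Formula: TS = force / (width * thickness)
Substituting: TS = 58.6860 / (10.1730 * 1.8790)
Result: 3.0701 N/mm^2


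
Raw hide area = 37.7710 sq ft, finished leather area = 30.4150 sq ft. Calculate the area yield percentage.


Formula: Yield = finished / raw * 100
Substituting: Yield = 30.4150 / 37.7710 * 100
Result: 80.5247 %


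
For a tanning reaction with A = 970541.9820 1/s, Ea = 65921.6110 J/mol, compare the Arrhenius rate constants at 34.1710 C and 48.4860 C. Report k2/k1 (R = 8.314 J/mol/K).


T1 = 34.1710 + 273.15 = 307.3210 K; T2 = 48.4860 + 273.15 = 321.6360 K
k1 = A * exp(-Ea/(R*T1)) = 970541.9820 * exp(-65921.6110/(8.314*307.3210)) = 6.0543e-06 1/s
k2 = A * exp(-Ea/(R*T2)) = 970541.9820 * exp(-65921.6110/(8.314*321.6360)) = 1.9088e-05 1/s
k2/k1 = 1.9088e-05 / 6.0543e-06 = 3.1528


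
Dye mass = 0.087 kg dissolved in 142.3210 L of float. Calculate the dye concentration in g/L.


Formula: Conc = dye_mass(kg) / volume(L) * 1000
Substituting: Conc = 0.087 / 142.3210 * 1000
Result: 0.6113 g/L


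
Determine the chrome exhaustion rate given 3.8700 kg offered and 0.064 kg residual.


Formula: Uptake = (offered - residual) / offered * 100
Substituting: Uptake = (3.8700 - 0.064) / 3.8700 * 100
Result: 98.3463 %


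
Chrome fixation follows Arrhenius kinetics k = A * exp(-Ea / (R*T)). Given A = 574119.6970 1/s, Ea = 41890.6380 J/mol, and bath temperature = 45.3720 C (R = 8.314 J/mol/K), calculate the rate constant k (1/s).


T_K = T_C + 273.15 = 45.3720 + 273.15 = 318.5220 K
exponent = -Ea / (R * T_K) = -41890.6380 / (8.314 * 318.5220) = -15.8186
k = A * exp(exponent) = 574119.6970 * exp(-15.8186) = 0.0774605 1/s


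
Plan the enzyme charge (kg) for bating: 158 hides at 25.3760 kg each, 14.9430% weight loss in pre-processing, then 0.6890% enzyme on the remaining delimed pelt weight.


Total_raw = N * avg_wt = 158 * 25.3760 = 4009.4080 kg
Substrate = Total_raw * (1 - loss/100) = 4009.4080 * (1 - 14.9430/100) = 3410.2822 kg
Enzyme = Substrate * pct / 100 = 3410.2822 * 0.6890 / 100 = 23.4968 kg


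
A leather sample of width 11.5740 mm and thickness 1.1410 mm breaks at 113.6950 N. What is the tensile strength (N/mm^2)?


Formula: TS = force / (width * thickness)
Substituting: TS = 113.6950 / (11.5740 * 1.1410)
Result: 8.6094 N/mm^2


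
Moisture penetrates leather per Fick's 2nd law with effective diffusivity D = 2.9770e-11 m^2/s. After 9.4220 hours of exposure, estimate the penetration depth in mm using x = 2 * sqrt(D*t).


t = 9.4220 hr * 3600 = 33919.2000 s
D * t = 2.9770e-11 * 33919.2000 = 1.0098e-06
x = 2 * sqrt(D*t) = 2 * sqrt(1.0098e-06) = 0.00200975 m = 2.0098 mm


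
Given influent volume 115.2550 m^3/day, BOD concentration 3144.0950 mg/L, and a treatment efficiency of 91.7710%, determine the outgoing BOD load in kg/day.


Load_in = volume * conc / 1000 = 115.2550 * 3144.0950 / 1000 = 362.3727 kg/day
Removed = Load_in * eff / 100 = 362.3727 * 91.7710 / 100 = 332.5530 kg/day
Load_out = Load_in - Removed = 362.3727 - 332.5530 = 29.8196 kg/day


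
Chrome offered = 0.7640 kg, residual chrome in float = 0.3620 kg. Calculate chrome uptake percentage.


Formula: Uptake = (offered - residual) / offered * 100
Substituting: Uptake = (0.7640 - 0.3620) / 0.7640 * 100
Result: 52.6178 %


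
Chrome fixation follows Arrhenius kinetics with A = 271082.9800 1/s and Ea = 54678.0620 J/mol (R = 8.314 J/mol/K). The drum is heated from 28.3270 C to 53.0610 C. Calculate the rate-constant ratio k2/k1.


T1 = 28.3270 + 273.15 = 301.4770 K; T2 = 53.0610 + 273.15 = 326.2110 K
k1 = A * exp(-Ea/(R*T1)) = 271082.9800 * exp(-54678.0620/(8.314*301.4770)) = 9.1013e-05 1/s
k2 = A * exp(-Ea/(R*T2)) = 271082.9800 * exp(-54678.0620/(8.314*326.2110)) = 4.7582e-04 1/s
k2/k1 = 4.7582e-04 / 9.1013e-05 = 5.2280


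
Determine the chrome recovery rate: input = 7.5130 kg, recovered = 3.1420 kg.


Formula: Recovery = recovered / input * 100
Substituting: Recovery = 3.1420 / 7.5130 * 100
Result: 41.8208 %
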